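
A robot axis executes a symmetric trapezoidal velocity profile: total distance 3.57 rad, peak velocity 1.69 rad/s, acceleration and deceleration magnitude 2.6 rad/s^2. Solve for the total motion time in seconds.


t_acc = v/a = 1.69/2.6 = 0.650000 s
d_acc = v^2/(2a) = 0.549250 rad (each ramp)
d_cruise = 3.57 - 2*0.549250 = 2.471500 rad
t_cruise = 2.471500/1.69 = 1.462426 s
t_total = 2*0.650000 + 1.462426 = 2.7624

2.7624 s


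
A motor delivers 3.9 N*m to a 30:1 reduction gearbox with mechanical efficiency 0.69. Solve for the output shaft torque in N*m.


tau_out = tau_in * N * eta = 3.9 * 30 * 0.69 = 80.7300

80.7300 N*m


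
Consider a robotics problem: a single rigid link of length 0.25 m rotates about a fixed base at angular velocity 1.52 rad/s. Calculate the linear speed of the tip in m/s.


v = L*omega = 0.25 * 1.52 = 0.3800

0.3800 m/s


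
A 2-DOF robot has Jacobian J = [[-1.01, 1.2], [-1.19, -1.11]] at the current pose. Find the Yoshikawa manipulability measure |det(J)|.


det(J) = -1.01*-1.11 - (1.2)*(-1.19) = 2.5491
|det(J)| = 2.5491

2.5491


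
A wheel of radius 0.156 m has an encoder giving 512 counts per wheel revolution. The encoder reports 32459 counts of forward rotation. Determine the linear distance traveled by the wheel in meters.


revs = 32459/512 = 63.396484
d = revs * 2*pi*r = 63.396484 * 2*pi*0.156 = 62.1398

62.1398 m


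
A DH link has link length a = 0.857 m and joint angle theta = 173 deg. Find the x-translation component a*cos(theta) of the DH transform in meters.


a*cos(theta) = 0.857*cos(173 deg) = -0.8506

-0.8506 m


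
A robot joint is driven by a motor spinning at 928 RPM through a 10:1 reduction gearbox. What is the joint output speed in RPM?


omega_joint = omega_motor / N = 928 / 10 = 92.8000

92.8000 RPM


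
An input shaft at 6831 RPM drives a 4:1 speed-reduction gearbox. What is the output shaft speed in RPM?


omega_out = omega_in / N = 6831 / 4 = 1707.7500

1707.7500 RPM


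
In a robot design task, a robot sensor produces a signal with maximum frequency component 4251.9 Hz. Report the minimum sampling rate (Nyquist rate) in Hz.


f_s,min = 2*f_max = 2*4251.9 = 8503.8000

8503.8000 Hz


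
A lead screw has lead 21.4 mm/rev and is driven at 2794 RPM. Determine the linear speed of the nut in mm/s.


v = lead * (RPM/60) = 21.4*2794/60 = 996.5267

996.5267 mm/s


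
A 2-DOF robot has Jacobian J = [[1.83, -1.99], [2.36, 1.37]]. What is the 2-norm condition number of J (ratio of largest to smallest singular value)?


JJ^T eigenvalues: trace(JJ^T) = 14.7555, det(JJ^T) = det(J)^2 = 51.89041225
s_max^2 = (14.7555 + sqrt(10.16313125))/2 = 8.97173332
s_min^2 = (14.7555 - sqrt(10.16313125))/2 = 5.78376668
kappa = s_max/s_min = sqrt(8.97173332/5.78376668) = 1.2455

1.2455


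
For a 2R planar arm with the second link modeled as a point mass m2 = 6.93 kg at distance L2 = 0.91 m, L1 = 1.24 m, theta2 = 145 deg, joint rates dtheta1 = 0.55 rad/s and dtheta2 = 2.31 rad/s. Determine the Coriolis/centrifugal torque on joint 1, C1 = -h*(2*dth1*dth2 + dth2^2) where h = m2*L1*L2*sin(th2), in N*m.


h = m2*L1*L2*sin(th2) = 6.93*1.24*0.91*sin(145 deg) = 4.485260
C1 = -h*(2*0.55*2.31 + 2.31^2) = -4.485260*7.8771 = -35.3308

-35.3308 N*m


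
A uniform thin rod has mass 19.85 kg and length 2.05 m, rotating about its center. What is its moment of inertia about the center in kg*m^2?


I = (1/12)*m*L^2 = (1/12)*19.85*2.05^2 = 6.9516

6.9516 kg*m^2


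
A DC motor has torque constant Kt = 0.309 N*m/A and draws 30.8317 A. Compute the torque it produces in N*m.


tau = Kt * I = 0.309*30.8317 = 9.5270

9.5270 N*m


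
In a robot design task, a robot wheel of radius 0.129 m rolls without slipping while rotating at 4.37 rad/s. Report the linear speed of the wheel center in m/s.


v = omega * r = 4.37 * 0.129 = 0.5637

0.5637 m/s


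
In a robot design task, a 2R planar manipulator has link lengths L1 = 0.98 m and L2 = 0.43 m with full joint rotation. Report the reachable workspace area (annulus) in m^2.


r_max = L1 + L2 = 1.4100, r_min = |L1 - L2| = 0.5500
A = pi*(r_max^2 - r_min^2) = pi*(1.9881 - 0.3025) = 5.2955

5.2955 m^2


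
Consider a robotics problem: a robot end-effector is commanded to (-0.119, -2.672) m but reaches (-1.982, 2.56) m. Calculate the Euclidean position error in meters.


dx = -1.982 - (-0.119) = -1.8630, dy = 2.56 - (-2.672) = 5.2320
err = sqrt(3.470769 + 27.373824) = 5.5538

5.5538 m


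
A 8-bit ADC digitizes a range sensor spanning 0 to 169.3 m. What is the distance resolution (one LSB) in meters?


res = range / 2^n = 169.3/2^8 = 169.3/256 = 0.6613

0.6613 m


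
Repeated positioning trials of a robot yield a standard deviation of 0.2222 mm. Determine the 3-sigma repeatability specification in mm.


repeatability = 3*sigma = 3*0.2222 = 0.6666

0.6666 mm


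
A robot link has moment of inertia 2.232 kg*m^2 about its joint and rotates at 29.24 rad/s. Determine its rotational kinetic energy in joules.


KE = (1/2)*I*omega^2 = 0.5*2.232*29.24^2 = 954.1550

954.1550 J


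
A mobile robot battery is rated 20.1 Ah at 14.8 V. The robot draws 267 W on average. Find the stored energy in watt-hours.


E = capacity * V = 20.1*14.8 = 297.4800

297.4800 Wh


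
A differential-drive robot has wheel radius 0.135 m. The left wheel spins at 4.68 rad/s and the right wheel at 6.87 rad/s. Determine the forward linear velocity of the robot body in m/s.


v = r*(wR + wL)/2 = 0.135*(6.87 + 4.68)/2 = 0.7796

0.7796 m/s


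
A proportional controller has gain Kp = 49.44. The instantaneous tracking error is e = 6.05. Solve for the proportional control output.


u_P = Kp * e = 49.44 * 6.05 = 299.1120

299.1120


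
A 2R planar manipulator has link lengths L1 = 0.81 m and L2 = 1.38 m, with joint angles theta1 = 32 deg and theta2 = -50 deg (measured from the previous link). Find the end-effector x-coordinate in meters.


x = L1*cos(th1) + L2*cos(th1+th2) = 0.81*cos(32 deg) + 1.38*cos(-18 deg) = 1.9994

1.9994 m


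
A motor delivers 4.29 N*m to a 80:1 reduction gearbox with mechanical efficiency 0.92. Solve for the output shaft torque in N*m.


tau_out = tau_in * N * eta = 4.29 * 80 * 0.92 = 315.7440

315.7440 N*m


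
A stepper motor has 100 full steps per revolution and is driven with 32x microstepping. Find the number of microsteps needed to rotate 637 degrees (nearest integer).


step_size = 360/(100*32) = 360/3200 = 0.112500 deg
n = 637/(360/3200) = 637*3200/360 = 5662.2222 -> 5662

5662 steps


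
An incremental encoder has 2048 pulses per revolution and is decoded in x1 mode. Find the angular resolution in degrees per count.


resolution = 360 / (PPR * 1) = 360 / 2048 = 0.1758

0.1758 degrees


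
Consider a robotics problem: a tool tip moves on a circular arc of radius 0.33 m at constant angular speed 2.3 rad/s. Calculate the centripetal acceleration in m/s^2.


a_c = omega^2 * r = 2.3^2 * 0.33 = 1.7457

1.7457 m/s^2


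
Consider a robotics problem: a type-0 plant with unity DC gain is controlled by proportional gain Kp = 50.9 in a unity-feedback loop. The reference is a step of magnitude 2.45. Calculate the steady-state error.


e_ss = R/(1 + Kp) = 2.45/(1 + 50.9) = 2.45/51.9000 = 0.0472

0.0472


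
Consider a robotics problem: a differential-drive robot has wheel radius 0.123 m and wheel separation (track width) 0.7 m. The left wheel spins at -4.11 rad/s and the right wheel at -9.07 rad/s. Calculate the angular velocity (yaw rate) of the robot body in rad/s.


omega = r*(wR - wL)/L = 0.123*(-9.07 - (-4.11))/0.7 = -0.8715

-0.8715 rad/s


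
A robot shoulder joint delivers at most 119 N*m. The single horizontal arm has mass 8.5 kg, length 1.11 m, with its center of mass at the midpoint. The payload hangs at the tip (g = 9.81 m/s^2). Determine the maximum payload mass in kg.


tau_arm = m_arm*g*(L/2) = 8.5*9.81*1.11/2 = 46.2787 N*m
tau_payload = tau_max - tau_arm = 119 - 46.2787 = 72.7213
m_payload = tau_payload / (g*L) = 72.7213 / (9.81*1.11) = 6.6784

6.6784 kg


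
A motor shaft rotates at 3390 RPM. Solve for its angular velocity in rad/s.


omega = 3390 * 2*pi/60 = 355.0000

355.0000 rad/s


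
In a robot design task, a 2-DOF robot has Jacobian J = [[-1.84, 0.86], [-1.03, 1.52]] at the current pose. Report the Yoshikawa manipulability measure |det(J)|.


det(J) = -1.84*1.52 - (0.86)*(-1.03) = -1.9110
|det(J)| = 1.9110

1.9110


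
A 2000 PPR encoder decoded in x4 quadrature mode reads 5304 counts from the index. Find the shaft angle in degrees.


angle = counts * 360 / (PPR*4) = 5304 * 360 / 8000 = 238.6800

238.6800 degrees


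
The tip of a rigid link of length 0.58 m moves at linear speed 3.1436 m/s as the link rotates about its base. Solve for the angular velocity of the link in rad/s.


omega = v / L = 3.1436 / 0.58 = 5.4200

5.4200 rad/s


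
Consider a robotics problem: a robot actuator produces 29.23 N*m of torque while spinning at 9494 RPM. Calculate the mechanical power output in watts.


omega = 9494 * 2*pi/60 = 994.209355 rad/s
P = tau * omega = 29.23 * 994.209355 = 29060.7394

29060.7394 W


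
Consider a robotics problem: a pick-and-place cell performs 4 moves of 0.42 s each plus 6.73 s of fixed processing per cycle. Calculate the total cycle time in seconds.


T = 4*0.42 + 6.73 = 8.4100

8.4100 s


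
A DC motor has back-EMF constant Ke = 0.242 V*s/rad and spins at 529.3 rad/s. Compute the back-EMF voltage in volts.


V_emf = Ke * omega = 0.242*529.3 = 128.0906

128.0906 V


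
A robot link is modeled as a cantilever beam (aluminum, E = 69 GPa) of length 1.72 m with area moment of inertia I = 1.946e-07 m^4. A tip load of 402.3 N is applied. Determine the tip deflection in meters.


delta = F*L^3/(3*E*I) = 402.3*1.72^3/(3*6.900e+10*1.946e-07)
      = 2047.0826304/40282.2 = 0.0508

0.0508 m


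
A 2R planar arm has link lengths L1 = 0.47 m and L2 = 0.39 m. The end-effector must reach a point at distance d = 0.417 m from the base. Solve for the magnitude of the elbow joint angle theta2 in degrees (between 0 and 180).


cos(th2) = (d^2 - L1^2 - L2^2)/(2*L1*L2) = (0.417^2 - 0.47^2 - 0.39^2)/(2*0.47*0.39) = -0.54312875
th2 = acos(-0.54312875) = 122.8969 deg

122.8969 degrees


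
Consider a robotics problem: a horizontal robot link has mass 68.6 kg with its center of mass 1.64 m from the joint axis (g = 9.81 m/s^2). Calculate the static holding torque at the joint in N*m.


tau = m*g*L = 68.6 * 9.81 * 1.64 = 1103.6642

1103.6642 N*m


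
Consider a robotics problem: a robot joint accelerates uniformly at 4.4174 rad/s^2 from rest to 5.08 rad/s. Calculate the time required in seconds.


t = delta_omega / alpha = 5.08 / 4.4174 = 1.1500

1.1500 s


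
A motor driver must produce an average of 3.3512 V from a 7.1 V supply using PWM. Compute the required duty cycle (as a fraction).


D = V_avg/V_supply = 3.3512/7.1 = 0.4720

0.4720


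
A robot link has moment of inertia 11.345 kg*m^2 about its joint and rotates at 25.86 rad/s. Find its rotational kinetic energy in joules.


KE = (1/2)*I*omega^2 = 0.5*11.345*25.86^2 = 3793.4254

3793.4254 J


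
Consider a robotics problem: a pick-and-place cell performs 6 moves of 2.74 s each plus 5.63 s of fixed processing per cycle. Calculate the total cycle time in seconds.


T = 6*2.74 + 5.63 = 22.0700

22.0700 s


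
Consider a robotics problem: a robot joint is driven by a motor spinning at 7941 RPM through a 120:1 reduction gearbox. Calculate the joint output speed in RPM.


omega_joint = omega_motor / N = 7941 / 120 = 66.1750

66.1750 RPM


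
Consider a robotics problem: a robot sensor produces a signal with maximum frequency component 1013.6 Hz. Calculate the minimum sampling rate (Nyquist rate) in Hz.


f_s,min = 2*f_max = 2*1013.6 = 2027.2000

2027.2000 Hz


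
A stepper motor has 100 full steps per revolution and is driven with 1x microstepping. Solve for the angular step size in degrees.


step = 360/(100*1) = 360/100 = 3.6000

3.6000 degrees


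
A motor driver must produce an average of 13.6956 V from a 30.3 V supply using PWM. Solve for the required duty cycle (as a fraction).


D = V_avg/V_supply = 13.6956/30.3 = 0.4520

0.4520


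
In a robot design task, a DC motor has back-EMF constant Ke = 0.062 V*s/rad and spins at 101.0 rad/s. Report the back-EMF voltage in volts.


V_emf = Ke * omega = 0.062*101.0 = 6.2620

6.2620 V


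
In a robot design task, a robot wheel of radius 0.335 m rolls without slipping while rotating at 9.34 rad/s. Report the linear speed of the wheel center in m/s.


v = omega * r = 9.34 * 0.335 = 3.1289

3.1289 m/s


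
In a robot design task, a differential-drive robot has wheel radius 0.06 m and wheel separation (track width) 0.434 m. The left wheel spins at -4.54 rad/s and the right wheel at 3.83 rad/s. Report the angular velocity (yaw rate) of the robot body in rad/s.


omega = r*(wR - wL)/L = 0.06*(3.83 - (-4.54))/0.434 = 1.1571

1.1571 rad/s


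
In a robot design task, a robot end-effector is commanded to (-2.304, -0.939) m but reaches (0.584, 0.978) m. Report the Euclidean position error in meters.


dx = 0.584 - (-2.304) = 2.8880, dy = 0.978 - (-0.939) = 1.9170
err = sqrt(8.340544 + 3.674889) = 3.4663

3.4663 m


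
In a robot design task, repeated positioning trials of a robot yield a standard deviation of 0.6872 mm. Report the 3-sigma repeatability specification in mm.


repeatability = 3*sigma = 3*0.6872 = 2.0616

2.0616 mm


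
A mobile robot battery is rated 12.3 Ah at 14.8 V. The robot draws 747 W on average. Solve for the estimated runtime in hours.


E = 12.3*14.8 = 182.0400 Wh
t = E/P = 182.0400/747 = 0.2437

0.2437 hours


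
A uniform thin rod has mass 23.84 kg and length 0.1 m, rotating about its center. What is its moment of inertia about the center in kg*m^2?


I = (1/12)*m*L^2 = (1/12)*23.84*0.1^2 = 0.0199

0.0199 kg*m^2


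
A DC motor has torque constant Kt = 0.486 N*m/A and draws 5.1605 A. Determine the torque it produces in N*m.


tau = Kt * I = 0.486*5.1605 = 2.5080

2.5080 N*m


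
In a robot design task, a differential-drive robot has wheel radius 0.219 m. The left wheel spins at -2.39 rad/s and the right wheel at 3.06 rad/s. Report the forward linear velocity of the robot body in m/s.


v = r*(wR + wL)/2 = 0.219*(3.06 + -2.39)/2 = 0.0734

0.0734 m/s


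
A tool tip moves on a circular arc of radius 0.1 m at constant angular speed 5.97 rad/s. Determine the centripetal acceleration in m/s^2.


a_c = omega^2 * r = 5.97^2 * 0.1 = 3.5641

3.5641 m/s^2


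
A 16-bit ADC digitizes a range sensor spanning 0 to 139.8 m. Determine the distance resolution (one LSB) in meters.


res = range / 2^n = 139.8/2^16 = 139.8/65536 = 0.0021

0.0021 m


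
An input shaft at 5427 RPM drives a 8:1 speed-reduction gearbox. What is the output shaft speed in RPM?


omega_out = omega_in / N = 5427 / 8 = 678.3750

678.3750 RPM


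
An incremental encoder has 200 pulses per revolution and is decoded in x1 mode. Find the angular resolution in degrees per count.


resolution = 360 / (PPR * 1) = 360 / 200 = 1.8000

1.8000 degrees


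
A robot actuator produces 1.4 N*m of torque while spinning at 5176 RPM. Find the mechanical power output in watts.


omega = 5176 * 2*pi/60 = 542.029452 rad/s
P = tau * omega = 1.4 * 542.029452 = 758.8412

758.8412 W


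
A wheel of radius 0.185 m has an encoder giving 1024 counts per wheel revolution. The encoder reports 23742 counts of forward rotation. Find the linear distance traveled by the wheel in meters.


revs = 23742/1024 = 23.185547
d = revs * 2*pi*r = 23.185547 * 2*pi*0.185 = 26.9506

26.9506 m


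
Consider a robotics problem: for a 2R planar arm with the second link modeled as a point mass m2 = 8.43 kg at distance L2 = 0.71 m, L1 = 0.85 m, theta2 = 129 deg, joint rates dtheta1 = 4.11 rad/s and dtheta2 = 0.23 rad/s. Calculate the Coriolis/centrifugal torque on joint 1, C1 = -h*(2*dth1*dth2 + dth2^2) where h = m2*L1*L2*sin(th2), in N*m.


h = m2*L1*L2*sin(th2) = 8.43*0.85*0.71*sin(129 deg) = 3.953734
C1 = -h*(2*4.11*0.23 + 0.23^2) = -3.953734*1.9435 = -7.6841

-7.6841 N*m


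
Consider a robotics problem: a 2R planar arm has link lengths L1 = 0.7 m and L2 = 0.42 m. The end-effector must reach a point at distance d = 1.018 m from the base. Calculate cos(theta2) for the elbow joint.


cos(th2) = (d^2 - L1^2 - L2^2)/(2*L1*L2) = (1.018^2 - 0.7^2 - 0.42^2)/(2*0.7*0.42) = 0.6291

0.6291


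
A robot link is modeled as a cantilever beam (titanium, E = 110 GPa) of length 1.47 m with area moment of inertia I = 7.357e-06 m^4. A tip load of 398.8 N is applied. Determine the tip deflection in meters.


delta = F*L^3/(3*E*I) = 398.8*1.47^3/(3*1.100e+11*7.357e-06)
      = 1266.7973724/2427810 = 5.2179e-04

5.2179e-04 m


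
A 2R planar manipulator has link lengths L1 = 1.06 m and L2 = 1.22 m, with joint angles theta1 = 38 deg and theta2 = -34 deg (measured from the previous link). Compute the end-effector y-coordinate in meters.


y = L1*sin(th1) + L2*sin(th1+th2) = 1.06*sin(38 deg) + 1.22*sin(4 deg) = 0.7377

0.7377 m


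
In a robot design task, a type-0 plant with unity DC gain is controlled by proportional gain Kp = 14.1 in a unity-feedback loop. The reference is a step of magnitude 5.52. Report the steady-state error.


e_ss = R/(1 + Kp) = 5.52/(1 + 14.1) = 5.52/15.1000 = 0.3656

0.3656


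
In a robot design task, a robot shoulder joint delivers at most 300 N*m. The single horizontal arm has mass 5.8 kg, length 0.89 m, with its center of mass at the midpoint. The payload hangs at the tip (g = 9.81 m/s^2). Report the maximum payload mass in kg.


tau_arm = m_arm*g*(L/2) = 5.8*9.81*0.89/2 = 25.3196 N*m
tau_payload = tau_max - tau_arm = 300 - 25.3196 = 274.6804
m_payload = tau_payload / (g*L) = 274.6804 / (9.81*0.89) = 31.4607

31.4607 kg


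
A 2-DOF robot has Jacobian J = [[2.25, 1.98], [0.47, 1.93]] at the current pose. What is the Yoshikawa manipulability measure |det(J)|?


det(J) = 2.25*1.93 - (1.98)*(0.47) = 3.4119
|det(J)| = 3.4119

3.4119


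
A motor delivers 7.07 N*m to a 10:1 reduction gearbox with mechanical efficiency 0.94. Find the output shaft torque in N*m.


tau_out = tau_in * N * eta = 7.07 * 10 * 0.94 = 66.4580

66.4580 N*m


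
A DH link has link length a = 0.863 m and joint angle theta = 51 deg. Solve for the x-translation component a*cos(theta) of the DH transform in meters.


a*cos(theta) = 0.863*cos(51 deg) = 0.5431

0.5431 m


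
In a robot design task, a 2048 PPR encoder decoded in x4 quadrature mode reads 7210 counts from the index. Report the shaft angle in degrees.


angle = counts * 360 / (PPR*4) = 7210 * 360 / 8192 = 316.8457

316.8457 degrees


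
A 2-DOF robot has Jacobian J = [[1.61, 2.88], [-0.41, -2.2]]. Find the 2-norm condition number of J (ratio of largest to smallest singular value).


JJ^T eigenvalues: trace(JJ^T) = 15.8946, det(JJ^T) = det(J)^2 = 5.57526544
s_max^2 = (15.8946 + sqrt(230.33724740))/2 = 15.53573277
s_min^2 = (15.8946 - sqrt(230.33724740))/2 = 0.35886723
kappa = s_max/s_min = sqrt(15.53573277/0.35886723) = 6.5796

6.5796


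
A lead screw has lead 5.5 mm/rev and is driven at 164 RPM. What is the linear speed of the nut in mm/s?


v = lead * (RPM/60) = 5.5*164/60 = 15.0333

15.0333 mm/s


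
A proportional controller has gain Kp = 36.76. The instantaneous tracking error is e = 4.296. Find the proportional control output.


u_P = Kp * e = 36.76 * 4.296 = 157.9210

157.9210


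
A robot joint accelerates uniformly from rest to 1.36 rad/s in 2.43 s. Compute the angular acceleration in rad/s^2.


alpha = delta_omega / t = 1.36 / 2.43 = 0.5597

0.5597 rad/s^2


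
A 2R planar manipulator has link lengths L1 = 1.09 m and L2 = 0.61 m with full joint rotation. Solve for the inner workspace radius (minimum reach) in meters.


r_min = |L1 - L2| = |1.09 - 0.61| = 0.4800

0.4800 m


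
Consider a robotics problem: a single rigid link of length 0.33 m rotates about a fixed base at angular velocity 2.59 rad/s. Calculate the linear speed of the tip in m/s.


v = L*omega = 0.33 * 2.59 = 0.8547

0.8547 m/s


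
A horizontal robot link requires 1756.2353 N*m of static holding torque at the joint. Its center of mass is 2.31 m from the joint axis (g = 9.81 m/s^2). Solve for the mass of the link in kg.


m = tau / (g*L) = 1756.2353 / (9.81 * 2.31) = 77.5000

77.5000 kg


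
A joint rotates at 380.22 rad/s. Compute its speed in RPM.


RPM = 380.22 * 60/(2*pi) = 3630.8335

3630.8335 RPM


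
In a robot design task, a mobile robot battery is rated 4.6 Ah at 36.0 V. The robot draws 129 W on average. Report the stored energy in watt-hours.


E = capacity * V = 4.6*36.0 = 165.6000

165.6000 Wh


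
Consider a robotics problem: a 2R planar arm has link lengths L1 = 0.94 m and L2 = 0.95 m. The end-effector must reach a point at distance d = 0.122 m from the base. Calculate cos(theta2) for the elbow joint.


cos(th2) = (d^2 - L1^2 - L2^2)/(2*L1*L2) = (0.122^2 - 0.94^2 - 0.95^2)/(2*0.94*0.95) = -0.9917

-0.9917


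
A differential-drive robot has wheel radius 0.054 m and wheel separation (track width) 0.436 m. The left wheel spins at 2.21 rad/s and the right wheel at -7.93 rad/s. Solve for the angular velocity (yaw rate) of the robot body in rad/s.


omega = r*(wR - wL)/L = 0.054*(-7.93 - (2.21))/0.436 = -1.2559

-1.2559 rad/s


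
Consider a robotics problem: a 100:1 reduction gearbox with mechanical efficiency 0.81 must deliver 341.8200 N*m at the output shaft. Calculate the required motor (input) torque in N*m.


tau_in = tau_out / (N * eta) = 341.8200 / (100 * 0.81) = 4.2200

4.2200 N*m


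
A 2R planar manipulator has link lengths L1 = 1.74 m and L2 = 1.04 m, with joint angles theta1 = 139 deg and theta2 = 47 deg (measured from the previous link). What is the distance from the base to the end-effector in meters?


x = L1*cos(th1) + L2*cos(th1+th2) = -2.347497
y = L1*sin(th1) + L2*sin(th1+th2) = 1.032833
d = sqrt(x^2 + y^2) = sqrt(5.510742 + 1.066744) = 2.5647

2.5647 m


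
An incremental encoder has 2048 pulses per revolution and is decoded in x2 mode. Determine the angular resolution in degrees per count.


resolution = 360 / (PPR * 2) = 360 / 4096 = 0.0879

0.0879 degrees


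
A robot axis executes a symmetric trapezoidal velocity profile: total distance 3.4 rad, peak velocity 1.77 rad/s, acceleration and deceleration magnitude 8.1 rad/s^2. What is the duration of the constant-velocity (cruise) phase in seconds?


t_acc = v/a = 0.218519 s, d_acc = v^2/(2a) = 0.193389 rad each
d_cruise = 3.4 - 2*0.193389 = 3.013222 rad
t_cruise = d_cruise/v = 3.013222/1.77 = 1.7024

1.7024 s


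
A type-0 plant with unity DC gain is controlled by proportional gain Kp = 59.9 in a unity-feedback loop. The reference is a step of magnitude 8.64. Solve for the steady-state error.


e_ss = R/(1 + Kp) = 8.64/(1 + 59.9) = 8.64/60.9000 = 0.1419

0.1419


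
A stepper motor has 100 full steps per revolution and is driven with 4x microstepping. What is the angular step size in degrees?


step = 360/(100*4) = 360/400 = 0.9000

0.9000 degrees


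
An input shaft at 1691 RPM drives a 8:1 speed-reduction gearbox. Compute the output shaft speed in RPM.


omega_out = omega_in / N = 1691 / 8 = 211.3750

211.3750 RPM


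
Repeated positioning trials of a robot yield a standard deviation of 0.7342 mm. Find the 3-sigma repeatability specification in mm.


repeatability = 3*sigma = 3*0.7342 = 2.2026

2.2026 mm


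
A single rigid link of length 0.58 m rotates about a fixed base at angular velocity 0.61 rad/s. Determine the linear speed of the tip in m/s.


v = L*omega = 0.58 * 0.61 = 0.3538

0.3538 m/s


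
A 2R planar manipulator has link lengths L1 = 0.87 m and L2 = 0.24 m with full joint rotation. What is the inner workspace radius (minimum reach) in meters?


r_min = |L1 - L2| = |0.87 - 0.24| = 0.6300

0.6300 m


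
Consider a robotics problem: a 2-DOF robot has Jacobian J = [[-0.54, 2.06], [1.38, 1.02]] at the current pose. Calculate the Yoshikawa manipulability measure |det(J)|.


det(J) = -0.54*1.02 - (2.06)*(1.38) = -3.3936
|det(J)| = 3.3936

3.3936


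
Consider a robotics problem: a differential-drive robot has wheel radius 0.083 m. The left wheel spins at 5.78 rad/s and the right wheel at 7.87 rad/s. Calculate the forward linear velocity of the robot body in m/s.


v = r*(wR + wL)/2 = 0.083*(7.87 + 5.78)/2 = 0.5665

0.5665 m/s


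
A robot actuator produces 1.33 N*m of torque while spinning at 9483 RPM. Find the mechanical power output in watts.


omega = 9483 * 2*pi/60 = 993.057438 rad/s
P = tau * omega = 1.33 * 993.057438 = 1320.7664

1320.7664 W


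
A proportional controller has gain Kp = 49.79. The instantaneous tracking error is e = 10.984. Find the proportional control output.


u_P = Kp * e = 49.79 * 10.984 = 546.8934

546.8934


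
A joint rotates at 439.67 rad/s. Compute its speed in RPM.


RPM = 439.67 * 60/(2*pi) = 4198.5392

4198.5392 RPM


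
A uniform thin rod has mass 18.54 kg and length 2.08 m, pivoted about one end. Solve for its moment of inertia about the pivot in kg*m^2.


I = (1/3)*m*L^2 = (1/3)*18.54*2.08^2 = 26.7372

26.7372 kg*m^2


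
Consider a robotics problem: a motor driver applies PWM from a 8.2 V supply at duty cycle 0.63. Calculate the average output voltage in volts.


V_avg = V_supply * D = 8.2*0.63 = 5.1660

5.1660 V


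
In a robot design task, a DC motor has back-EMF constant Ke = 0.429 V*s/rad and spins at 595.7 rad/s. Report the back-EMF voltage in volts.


V_emf = Ke * omega = 0.429*595.7 = 255.5553

255.5553 V


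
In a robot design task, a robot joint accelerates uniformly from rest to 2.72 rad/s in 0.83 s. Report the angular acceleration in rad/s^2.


alpha = delta_omega / t = 2.72 / 0.83 = 3.2771

3.2771 rad/s^2


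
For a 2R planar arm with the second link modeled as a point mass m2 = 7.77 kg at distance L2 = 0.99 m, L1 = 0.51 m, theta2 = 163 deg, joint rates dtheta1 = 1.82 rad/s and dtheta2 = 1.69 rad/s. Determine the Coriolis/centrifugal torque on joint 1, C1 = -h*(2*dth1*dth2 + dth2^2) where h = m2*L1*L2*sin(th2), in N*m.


h = m2*L1*L2*sin(th2) = 7.77*0.51*0.99*sin(163 deg) = 1.146996
C1 = -h*(2*1.82*1.69 + 1.69^2) = -1.146996*9.0077 = -10.3318

-10.3318 N*m


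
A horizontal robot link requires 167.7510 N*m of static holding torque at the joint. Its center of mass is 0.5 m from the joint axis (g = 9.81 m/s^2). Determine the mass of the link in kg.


m = tau / (g*L) = 167.7510 / (9.81 * 0.5) = 34.2000

34.2000 kg


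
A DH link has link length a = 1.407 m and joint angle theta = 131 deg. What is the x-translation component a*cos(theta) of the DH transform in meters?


a*cos(theta) = 1.407*cos(131 deg) = -0.9231

-0.9231 m


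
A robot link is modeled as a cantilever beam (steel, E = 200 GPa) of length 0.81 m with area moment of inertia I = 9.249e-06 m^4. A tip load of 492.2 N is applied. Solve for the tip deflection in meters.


delta = F*L^3/(3*E*I) = 492.2*0.81^3/(3*2.000e+11*9.249e-06)
      = 261.5752602/5549400 = 4.7136e-05

4.7136e-05 m


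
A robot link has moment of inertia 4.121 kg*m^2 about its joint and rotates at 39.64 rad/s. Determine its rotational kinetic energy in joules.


KE = (1/2)*I*omega^2 = 0.5*4.121*39.64^2 = 3237.7246

3237.7246 J


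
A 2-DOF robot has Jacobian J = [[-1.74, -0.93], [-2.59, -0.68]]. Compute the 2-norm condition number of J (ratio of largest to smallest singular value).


JJ^T eigenvalues: trace(JJ^T) = 11.0630, det(JJ^T) = det(J)^2 = 1.50185025
s_max^2 = (11.0630 + sqrt(116.38256800))/2 = 10.92553763
s_min^2 = (11.0630 - sqrt(116.38256800))/2 = 0.13746237
kappa = s_max/s_min = sqrt(10.92553763/0.13746237) = 8.9152

8.9152


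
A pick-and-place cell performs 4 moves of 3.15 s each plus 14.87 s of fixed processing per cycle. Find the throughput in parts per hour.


T_cycle = 4*3.15 + 14.87 = 27.4700 s
rate = 3600/T = 131.0521

131.0521 parts/hour


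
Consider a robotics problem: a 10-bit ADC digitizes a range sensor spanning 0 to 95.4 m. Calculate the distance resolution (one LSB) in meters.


res = range / 2^n = 95.4/2^10 = 95.4/1024 = 0.0932

0.0932 m


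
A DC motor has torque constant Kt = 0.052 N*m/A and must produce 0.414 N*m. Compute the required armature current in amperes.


I = tau / Kt = 0.414/0.052 = 7.9615

7.9615 A


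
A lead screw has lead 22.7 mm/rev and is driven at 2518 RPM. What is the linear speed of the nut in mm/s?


v = lead * (RPM/60) = 22.7*2518/60 = 952.6433

952.6433 mm/s


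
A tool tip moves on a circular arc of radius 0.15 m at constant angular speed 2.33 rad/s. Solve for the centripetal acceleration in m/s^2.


a_c = omega^2 * r = 2.33^2 * 0.15 = 0.8143

0.8143 m/s^2


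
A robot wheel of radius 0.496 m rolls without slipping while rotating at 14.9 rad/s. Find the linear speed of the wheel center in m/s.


v = omega * r = 14.9 * 0.496 = 7.3904

7.3904 m/s


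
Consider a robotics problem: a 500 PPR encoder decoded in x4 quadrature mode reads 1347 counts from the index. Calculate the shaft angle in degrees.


angle = counts * 360 / (PPR*4) = 1347 * 360 / 2000 = 242.4600

242.4600 degrees


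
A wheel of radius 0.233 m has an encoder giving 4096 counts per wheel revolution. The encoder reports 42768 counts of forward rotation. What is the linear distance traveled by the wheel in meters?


revs = 42768/4096 = 10.441406
d = revs * 2*pi*r = 10.441406 * 2*pi*0.233 = 15.2860

15.2860 m


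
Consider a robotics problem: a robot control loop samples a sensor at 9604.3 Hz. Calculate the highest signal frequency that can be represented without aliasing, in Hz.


f_max = f_s/2 = 9604.3/2 = 4802.1500

4802.1500 Hz


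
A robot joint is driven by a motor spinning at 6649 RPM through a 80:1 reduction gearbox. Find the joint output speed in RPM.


omega_joint = omega_motor / N = 6649 / 80 = 83.1125

83.1125 RPM


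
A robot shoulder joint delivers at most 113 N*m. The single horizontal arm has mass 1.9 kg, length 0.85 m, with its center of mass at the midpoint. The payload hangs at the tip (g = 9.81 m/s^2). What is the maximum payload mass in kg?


tau_arm = m_arm*g*(L/2) = 1.9*9.81*0.85/2 = 7.9216 N*m
tau_payload = tau_max - tau_arm = 113 - 7.9216 = 105.0784
m_payload = tau_payload / (g*L) = 105.0784 / (9.81*0.85) = 12.6016

12.6016 kg


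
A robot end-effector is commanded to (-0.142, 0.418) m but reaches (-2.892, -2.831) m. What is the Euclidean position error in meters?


dx = -2.892 - (-0.142) = -2.7500, dy = -2.831 - (0.418) = -3.2490
err = sqrt(7.562500 + 10.556001) = 4.2566

4.2566 m


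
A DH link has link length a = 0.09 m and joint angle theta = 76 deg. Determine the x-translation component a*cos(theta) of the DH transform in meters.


a*cos(theta) = 0.09*cos(76 deg) = 0.0218

0.0218 m


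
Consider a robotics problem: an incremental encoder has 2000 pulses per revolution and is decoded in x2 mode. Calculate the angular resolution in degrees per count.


resolution = 360 / (PPR * 2) = 360 / 4000 = 0.0900

0.0900 degrees


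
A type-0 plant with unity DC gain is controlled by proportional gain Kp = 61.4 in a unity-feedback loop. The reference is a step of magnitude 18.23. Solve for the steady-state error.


e_ss = R/(1 + Kp) = 18.23/(1 + 61.4) = 18.23/62.4000 = 0.2921

0.2921


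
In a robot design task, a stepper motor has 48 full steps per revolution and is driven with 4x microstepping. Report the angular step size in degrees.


step = 360/(48*4) = 360/192 = 1.8750

1.8750 degrees


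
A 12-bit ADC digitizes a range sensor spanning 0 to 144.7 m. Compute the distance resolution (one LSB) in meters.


res = range / 2^n = 144.7/2^12 = 144.7/4096 = 0.0353

0.0353 m


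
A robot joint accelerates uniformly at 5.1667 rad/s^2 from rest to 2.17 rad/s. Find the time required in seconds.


t = delta_omega / alpha = 2.17 / 5.1667 = 0.4200

0.4200 s


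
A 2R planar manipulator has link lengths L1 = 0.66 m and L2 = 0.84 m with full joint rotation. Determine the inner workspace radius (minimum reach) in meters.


r_min = |L1 - L2| = |0.66 - 0.84| = 0.1800

0.1800 m


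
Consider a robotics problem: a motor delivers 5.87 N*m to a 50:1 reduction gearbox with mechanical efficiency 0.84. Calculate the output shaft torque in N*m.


tau_out = tau_in * N * eta = 5.87 * 50 * 0.84 = 246.5400

246.5400 N*m


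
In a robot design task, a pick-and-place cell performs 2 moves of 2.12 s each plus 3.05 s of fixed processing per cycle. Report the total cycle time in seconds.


T = 2*2.12 + 3.05 = 7.2900

7.2900 s


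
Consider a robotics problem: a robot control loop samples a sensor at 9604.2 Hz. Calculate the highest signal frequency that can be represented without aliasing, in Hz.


f_max = f_s/2 = 9604.2/2 = 4802.1000

4802.1000 Hz


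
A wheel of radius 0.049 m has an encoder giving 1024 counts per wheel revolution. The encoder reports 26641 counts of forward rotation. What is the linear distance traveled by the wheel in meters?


revs = 26641/1024 = 26.016602
d = revs * 2*pi*r = 26.016602 * 2*pi*0.049 = 8.0099

8.0099 m


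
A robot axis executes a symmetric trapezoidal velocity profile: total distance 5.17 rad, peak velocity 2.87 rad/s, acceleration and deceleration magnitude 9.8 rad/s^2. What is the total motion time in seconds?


t_acc = v/a = 2.87/9.8 = 0.292857 s
d_acc = v^2/(2a) = 0.420250 rad (each ramp)
d_cruise = 5.17 - 2*0.420250 = 4.329500 rad
t_cruise = 4.329500/2.87 = 1.508537 s
t_total = 2*0.292857 + 1.508537 = 2.0943

2.0943 s


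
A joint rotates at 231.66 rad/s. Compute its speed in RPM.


RPM = 231.66 * 60/(2*pi) = 2212.1900

2212.1900 RPM


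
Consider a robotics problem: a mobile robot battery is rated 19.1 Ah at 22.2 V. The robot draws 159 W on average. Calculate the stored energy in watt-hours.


E = capacity * V = 19.1*22.2 = 424.0200

424.0200 Wh


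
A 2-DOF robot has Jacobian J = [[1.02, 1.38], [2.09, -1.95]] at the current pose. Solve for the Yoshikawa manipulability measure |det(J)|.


det(J) = 1.02*-1.95 - (1.38)*(2.09) = -4.8732
|det(J)| = 4.8732

4.8732


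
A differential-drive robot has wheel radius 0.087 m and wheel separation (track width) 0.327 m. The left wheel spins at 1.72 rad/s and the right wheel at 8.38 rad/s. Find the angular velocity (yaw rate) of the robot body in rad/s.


omega = r*(wR - wL)/L = 0.087*(8.38 - (1.72))/0.327 = 1.7719

1.7719 rad/s


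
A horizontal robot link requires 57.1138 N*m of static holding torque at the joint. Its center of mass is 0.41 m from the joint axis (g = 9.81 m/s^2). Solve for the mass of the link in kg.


m = tau / (g*L) = 57.1138 / (9.81 * 0.41) = 14.2000

14.2000 kg


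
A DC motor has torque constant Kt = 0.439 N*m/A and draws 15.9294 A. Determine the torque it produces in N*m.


tau = Kt * I = 0.439*15.9294 = 6.9930

6.9930 N*m


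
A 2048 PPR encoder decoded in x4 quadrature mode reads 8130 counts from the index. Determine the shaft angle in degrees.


angle = counts * 360 / (PPR*4) = 8130 * 360 / 8192 = 357.2754

357.2754 degrees


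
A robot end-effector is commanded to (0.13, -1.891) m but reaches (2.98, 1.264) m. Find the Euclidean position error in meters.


dx = 2.98 - (0.13) = 2.8500, dy = 1.264 - (-1.891) = 3.1550
err = sqrt(8.122500 + 9.954025) = 4.2516

4.2516 m


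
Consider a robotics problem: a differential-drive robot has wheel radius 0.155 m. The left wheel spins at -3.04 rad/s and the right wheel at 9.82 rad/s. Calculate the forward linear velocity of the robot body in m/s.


v = r*(wR + wL)/2 = 0.155*(9.82 + -3.04)/2 = 0.5254

0.5254 m/s


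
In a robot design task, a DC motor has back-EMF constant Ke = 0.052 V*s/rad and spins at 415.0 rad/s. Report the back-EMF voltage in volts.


V_emf = Ke * omega = 0.052*415.0 = 21.5800

21.5800 V


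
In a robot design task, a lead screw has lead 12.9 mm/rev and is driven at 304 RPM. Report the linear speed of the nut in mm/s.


v = lead * (RPM/60) = 12.9*304/60 = 65.3600

65.3600 mm/s


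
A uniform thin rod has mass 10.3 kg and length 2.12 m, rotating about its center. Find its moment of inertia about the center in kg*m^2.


I = (1/12)*m*L^2 = (1/12)*10.3*2.12^2 = 3.8577

3.8577 kg*m^2


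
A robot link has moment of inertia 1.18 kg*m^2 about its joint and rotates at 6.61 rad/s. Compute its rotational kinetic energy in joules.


KE = (1/2)*I*omega^2 = 0.5*1.18*6.61^2 = 25.7783

25.7783 J


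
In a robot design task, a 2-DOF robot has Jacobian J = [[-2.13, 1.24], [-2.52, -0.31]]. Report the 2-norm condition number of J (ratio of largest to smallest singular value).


JJ^T eigenvalues: trace(JJ^T) = 12.5210, det(JJ^T) = det(J)^2 = 14.32698201
s_max^2 = (12.5210 + sqrt(99.46751296))/2 = 11.24717006
s_min^2 = (12.5210 - sqrt(99.46751296))/2 = 1.27382994
kappa = s_max/s_min = sqrt(11.24717006/1.27382994) = 2.9714

2.9714


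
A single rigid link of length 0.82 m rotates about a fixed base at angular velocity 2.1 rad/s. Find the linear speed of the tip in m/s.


v = L*omega = 0.82 * 2.1 = 1.7220

1.7220 m/s


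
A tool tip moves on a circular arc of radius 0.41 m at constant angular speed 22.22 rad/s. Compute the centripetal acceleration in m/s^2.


a_c = omega^2 * r = 22.22^2 * 0.41 = 202.4286

202.4286 m/s^2


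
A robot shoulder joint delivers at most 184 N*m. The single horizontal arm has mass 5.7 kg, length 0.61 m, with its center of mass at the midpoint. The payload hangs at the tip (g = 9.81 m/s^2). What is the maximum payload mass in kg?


tau_arm = m_arm*g*(L/2) = 5.7*9.81*0.61/2 = 17.0547 N*m
tau_payload = tau_max - tau_arm = 184 - 17.0547 = 166.9453
m_payload = tau_payload / (g*L) = 166.9453 / (9.81*0.61) = 27.8981

27.8981 kg


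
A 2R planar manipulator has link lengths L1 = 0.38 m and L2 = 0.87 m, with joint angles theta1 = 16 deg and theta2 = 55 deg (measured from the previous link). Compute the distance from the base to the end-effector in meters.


x = L1*cos(th1) + L2*cos(th1+th2) = 0.648524
y = L1*sin(th1) + L2*sin(th1+th2) = 0.927343
d = sqrt(x^2 + y^2) = sqrt(0.420583 + 0.859965) = 1.1316

1.1316 m


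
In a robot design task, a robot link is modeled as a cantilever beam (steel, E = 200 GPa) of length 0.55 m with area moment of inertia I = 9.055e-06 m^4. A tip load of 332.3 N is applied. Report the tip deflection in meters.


delta = F*L^3/(3*E*I) = 332.3*0.55^3/(3*2.000e+11*9.055e-06)
      = 55.2864125/5433000 = 1.0176e-05

1.0176e-05 m


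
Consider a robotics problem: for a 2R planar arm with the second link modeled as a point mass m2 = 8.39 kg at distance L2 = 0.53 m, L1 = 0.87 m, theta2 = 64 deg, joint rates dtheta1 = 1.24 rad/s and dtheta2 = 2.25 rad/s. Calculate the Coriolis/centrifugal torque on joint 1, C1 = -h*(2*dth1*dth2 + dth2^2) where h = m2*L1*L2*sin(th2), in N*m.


h = m2*L1*L2*sin(th2) = 8.39*0.87*0.53*sin(64 deg) = 3.477101
C1 = -h*(2*1.24*2.25 + 2.25^2) = -3.477101*10.6425 = -37.0050

-37.0050 N*m


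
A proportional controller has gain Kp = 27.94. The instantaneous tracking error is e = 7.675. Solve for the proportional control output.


u_P = Kp * e = 27.94 * 7.675 = 214.4395

214.4395


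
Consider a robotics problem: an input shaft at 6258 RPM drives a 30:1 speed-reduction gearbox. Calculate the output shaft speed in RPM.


omega_out = omega_in / N = 6258 / 30 = 208.6000

208.6000 RPM


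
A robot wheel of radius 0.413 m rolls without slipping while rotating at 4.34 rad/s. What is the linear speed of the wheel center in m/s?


v = omega * r = 4.34 * 0.413 = 1.7924

1.7924 m/s
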